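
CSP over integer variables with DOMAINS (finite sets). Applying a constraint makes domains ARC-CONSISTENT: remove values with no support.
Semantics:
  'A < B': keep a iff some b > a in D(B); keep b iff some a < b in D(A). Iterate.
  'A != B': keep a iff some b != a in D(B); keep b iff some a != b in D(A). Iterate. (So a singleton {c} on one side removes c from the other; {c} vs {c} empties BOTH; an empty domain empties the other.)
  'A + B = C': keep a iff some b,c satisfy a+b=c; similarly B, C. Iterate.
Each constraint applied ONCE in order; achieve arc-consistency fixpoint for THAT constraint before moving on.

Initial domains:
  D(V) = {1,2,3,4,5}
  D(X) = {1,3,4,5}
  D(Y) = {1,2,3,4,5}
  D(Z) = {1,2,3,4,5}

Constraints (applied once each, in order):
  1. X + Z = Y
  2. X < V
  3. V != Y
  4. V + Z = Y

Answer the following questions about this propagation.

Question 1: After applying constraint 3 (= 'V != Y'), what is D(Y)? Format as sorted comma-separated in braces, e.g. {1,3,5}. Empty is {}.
Answer: {2,3,4,5}

Derivation:
Constraint 1 (X + Z = Y) on D(X)={1,3,4,5} D(Z)={1,2,3,4,5} D(Y)={1,2,3,4,5}: X {1,3,4,5}->{1,3,4}; Z {1,2,3,4,5}->{1,2,3,4}; Y {1,2,3,4,5}->{2,3,4,5}
Constraint 2 (X < V) on D(X)={1,3,4} D(V)={1,2,3,4,5}: V {1,2,3,4,5}->{2,3,4,5}
Constraint 3 (V != Y) on D(V)={2,3,4,5} D(Y)={2,3,4,5}: no change
So after constraint 3: D(Y) = {2,3,4,5}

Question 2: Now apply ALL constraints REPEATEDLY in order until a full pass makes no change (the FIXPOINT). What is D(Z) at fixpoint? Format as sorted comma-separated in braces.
Answer: {1,2,3}

Derivation:
pass 0 (initial): D(Z)={1,2,3,4,5}
pass 1: V {1,2,3,4,5}->{2,3,4}; X {1,3,4,5}->{1,3,4}; Y {1,2,3,4,5}->{3,4,5}; Z {1,2,3,4,5}->{1,2,3}
pass 2: X {1,3,4}->{1,3}
pass 3: no change
Fixpoint after 3 passes: D(Z) = {1,2,3}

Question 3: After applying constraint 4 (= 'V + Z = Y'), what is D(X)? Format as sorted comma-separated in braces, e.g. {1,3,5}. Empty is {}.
Constraint 1 (X + Z = Y) on D(X)={1,3,4,5} D(Z)={1,2,3,4,5} D(Y)={1,2,3,4,5}: X {1,3,4,5}->{1,3,4}; Z {1,2,3,4,5}->{1,2,3,4}; Y {1,2,3,4,5}->{2,3,4,5}
Constraint 2 (X < V) on D(X)={1,3,4} D(V)={1,2,3,4,5}: V {1,2,3,4,5}->{2,3,4,5}
Constraint 3 (V != Y) on D(V)={2,3,4,5} D(Y)={2,3,4,5}: no change
Constraint 4 (V + Z = Y) on D(V)={2,3,4,5} D(Z)={1,2,3,4} D(Y)={2,3,4,5}: V {2,3,4,5}->{2,3,4}; Z {1,2,3,4}->{1,2,3}; Y {2,3,4,5}->{3,4,5}
So after constraint 4: D(X) = {1,3,4}

Answer: {1,3,4}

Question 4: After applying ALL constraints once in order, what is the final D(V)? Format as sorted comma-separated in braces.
Constraint 1 (X + Z = Y) on D(X)={1,3,4,5} D(Z)={1,2,3,4,5} D(Y)={1,2,3,4,5}: X {1,3,4,5}->{1,3,4}; Z {1,2,3,4,5}->{1,2,3,4}; Y {1,2,3,4,5}->{2,3,4,5}
Constraint 2 (X < V) on D(X)={1,3,4} D(V)={1,2,3,4,5}: V {1,2,3,4,5}->{2,3,4,5}
Constraint 3 (V != Y) on D(V)={2,3,4,5} D(Y)={2,3,4,5}: no change
Constraint 4 (V + Z = Y) on D(V)={2,3,4,5} D(Z)={1,2,3,4} D(Y)={2,3,4,5}: V {2,3,4,5}->{2,3,4}; Z {1,2,3,4}->{1,2,3}; Y {2,3,4,5}->{3,4,5}
So after all 4 constraints: D(V) = {2,3,4}

Answer: {2,3,4}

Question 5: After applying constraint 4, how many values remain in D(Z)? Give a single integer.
Answer: 3

Derivation:
Constraint 1 (X + Z = Y) on D(X)={1,3,4,5} D(Z)={1,2,3,4,5} D(Y)={1,2,3,4,5}: X {1,3,4,5}->{1,3,4}; Z {1,2,3,4,5}->{1,2,3,4}; Y {1,2,3,4,5}->{2,3,4,5}
Constraint 2 (X < V) on D(X)={1,3,4} D(V)={1,2,3,4,5}: V {1,2,3,4,5}->{2,3,4,5}
Constraint 3 (V != Y) on D(V)={2,3,4,5} D(Y)={2,3,4,5}: no change
Constraint 4 (V + Z = Y) on D(V)={2,3,4,5} D(Z)={1,2,3,4} D(Y)={2,3,4,5}: V {2,3,4,5}->{2,3,4}; Z {1,2,3,4}->{1,2,3}; Y {2,3,4,5}->{3,4,5}
So after constraint 4: D(Z)={1,2,3}, size = 3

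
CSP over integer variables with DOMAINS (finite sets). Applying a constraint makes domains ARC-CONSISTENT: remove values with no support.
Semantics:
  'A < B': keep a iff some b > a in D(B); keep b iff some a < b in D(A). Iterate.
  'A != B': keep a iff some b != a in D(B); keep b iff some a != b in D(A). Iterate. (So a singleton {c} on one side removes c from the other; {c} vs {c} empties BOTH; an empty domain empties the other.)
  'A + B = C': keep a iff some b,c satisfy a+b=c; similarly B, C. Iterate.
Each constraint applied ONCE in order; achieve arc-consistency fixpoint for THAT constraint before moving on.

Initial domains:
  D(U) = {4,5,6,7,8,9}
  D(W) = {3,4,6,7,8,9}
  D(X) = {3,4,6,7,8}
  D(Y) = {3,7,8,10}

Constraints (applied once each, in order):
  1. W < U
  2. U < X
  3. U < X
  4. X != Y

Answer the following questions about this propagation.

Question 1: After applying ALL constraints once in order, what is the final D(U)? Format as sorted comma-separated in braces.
Answer: {4,5,6,7}

Derivation:
Constraint 1 (W < U) on D(W)={3,4,6,7,8,9} D(U)={4,5,6,7,8,9}: W {3,4,6,7,8,9}->{3,4,6,7,8}
Constraint 2 (U < X) on D(U)={4,5,6,7,8,9} D(X)={3,4,6,7,8}: U {4,5,6,7,8,9}->{4,5,6,7}; X {3,4,6,7,8}->{6,7,8}
Constraint 3 (U < X) on D(U)={4,5,6,7} D(X)={6,7,8}: no change
Constraint 4 (X != Y) on D(X)={6,7,8} D(Y)={3,7,8,10}: no change
So after all 4 constraints: D(U) = {4,5,6,7}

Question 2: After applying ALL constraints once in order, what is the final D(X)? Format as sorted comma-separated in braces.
Answer: {6,7,8}

Derivation:
Constraint 1 (W < U) on D(W)={3,4,6,7,8,9} D(U)={4,5,6,7,8,9}: W {3,4,6,7,8,9}->{3,4,6,7,8}
Constraint 2 (U < X) on D(U)={4,5,6,7,8,9} D(X)={3,4,6,7,8}: U {4,5,6,7,8,9}->{4,5,6,7}; X {3,4,6,7,8}->{6,7,8}
Constraint 3 (U < X) on D(U)={4,5,6,7} D(X)={6,7,8}: no change
Constraint 4 (X != Y) on D(X)={6,7,8} D(Y)={3,7,8,10}: no change
So after all 4 constraints: D(X) = {6,7,8}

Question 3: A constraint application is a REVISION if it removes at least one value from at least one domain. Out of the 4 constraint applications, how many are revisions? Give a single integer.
Constraint 1 (W < U) on D(W)={3,4,6,7,8,9} D(U)={4,5,6,7,8,9}: W {3,4,6,7,8,9}->{3,4,6,7,8} => REVISION
Constraint 2 (U < X) on D(U)={4,5,6,7,8,9} D(X)={3,4,6,7,8}: U {4,5,6,7,8,9}->{4,5,6,7}; X {3,4,6,7,8}->{6,7,8} => REVISION
Constraint 3 (U < X) on D(U)={4,5,6,7} D(X)={6,7,8}: no change => not a revision
Constraint 4 (X != Y) on D(X)={6,7,8} D(Y)={3,7,8,10}: no change => not a revision
Total revisions = 2

Answer: 2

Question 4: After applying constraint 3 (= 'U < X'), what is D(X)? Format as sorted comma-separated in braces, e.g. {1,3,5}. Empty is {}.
Constraint 1 (W < U) on D(W)={3,4,6,7,8,9} D(U)={4,5,6,7,8,9}: W {3,4,6,7,8,9}->{3,4,6,7,8}
Constraint 2 (U < X) on D(U)={4,5,6,7,8,9} D(X)={3,4,6,7,8}: U {4,5,6,7,8,9}->{4,5,6,7}; X {3,4,6,7,8}->{6,7,8}
Constraint 3 (U < X) on D(U)={4,5,6,7} D(X)={6,7,8}: no change
So after constraint 3: D(X) = {6,7,8}

Answer: {6,7,8}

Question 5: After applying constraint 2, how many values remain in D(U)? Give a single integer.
Constraint 1 (W < U) on D(W)={3,4,6,7,8,9} D(U)={4,5,6,7,8,9}: W {3,4,6,7,8,9}->{3,4,6,7,8}
Constraint 2 (U < X) on D(U)={4,5,6,7,8,9} D(X)={3,4,6,7,8}: U {4,5,6,7,8,9}->{4,5,6,7}; X {3,4,6,7,8}->{6,7,8}
So after constraint 2: D(U)={4,5,6,7}, size = 4

Answer: 4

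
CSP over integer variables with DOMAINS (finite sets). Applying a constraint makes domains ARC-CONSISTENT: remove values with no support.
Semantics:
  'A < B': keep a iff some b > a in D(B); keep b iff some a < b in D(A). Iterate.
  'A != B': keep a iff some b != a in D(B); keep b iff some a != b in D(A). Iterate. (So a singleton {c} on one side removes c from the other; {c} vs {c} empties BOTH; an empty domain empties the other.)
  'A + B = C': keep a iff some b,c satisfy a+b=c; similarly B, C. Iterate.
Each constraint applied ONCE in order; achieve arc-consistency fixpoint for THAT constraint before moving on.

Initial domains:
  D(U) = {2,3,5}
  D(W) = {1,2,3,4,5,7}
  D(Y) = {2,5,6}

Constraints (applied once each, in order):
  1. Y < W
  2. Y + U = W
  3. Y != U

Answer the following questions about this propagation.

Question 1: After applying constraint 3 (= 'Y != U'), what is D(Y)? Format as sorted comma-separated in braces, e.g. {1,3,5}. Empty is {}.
Constraint 1 (Y < W) on D(Y)={2,5,6} D(W)={1,2,3,4,5,7}: W {1,2,3,4,5,7}->{3,4,5,7}
Constraint 2 (Y + U = W) on D(Y)={2,5,6} D(U)={2,3,5} D(W)={3,4,5,7}: Y {2,5,6}->{2,5}; W {3,4,5,7}->{4,5,7}
Constraint 3 (Y != U) on D(Y)={2,5} D(U)={2,3,5}: no change
So after constraint 3: D(Y) = {2,5}

Answer: {2,5}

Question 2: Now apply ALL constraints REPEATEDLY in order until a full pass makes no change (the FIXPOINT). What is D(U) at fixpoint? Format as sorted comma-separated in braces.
Answer: {2,3,5}

Derivation:
pass 0 (initial): D(U)={2,3,5}
pass 1: W {1,2,3,4,5,7}->{4,5,7}; Y {2,5,6}->{2,5}
pass 2: no change
Fixpoint after 2 passes: D(U) = {2,3,5}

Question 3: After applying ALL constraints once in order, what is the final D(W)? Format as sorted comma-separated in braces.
Answer: {4,5,7}

Derivation:
Constraint 1 (Y < W) on D(Y)={2,5,6} D(W)={1,2,3,4,5,7}: W {1,2,3,4,5,7}->{3,4,5,7}
Constraint 2 (Y + U = W) on D(Y)={2,5,6} D(U)={2,3,5} D(W)={3,4,5,7}: Y {2,5,6}->{2,5}; W {3,4,5,7}->{4,5,7}
Constraint 3 (Y != U) on D(Y)={2,5} D(U)={2,3,5}: no change
So after all 3 constraints: D(W) = {4,5,7}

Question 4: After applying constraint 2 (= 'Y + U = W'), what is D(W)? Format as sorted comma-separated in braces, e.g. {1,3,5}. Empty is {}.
Answer: {4,5,7}

Derivation:
Constraint 1 (Y < W) on D(Y)={2,5,6} D(W)={1,2,3,4,5,7}: W {1,2,3,4,5,7}->{3,4,5,7}
Constraint 2 (Y + U = W) on D(Y)={2,5,6} D(U)={2,3,5} D(W)={3,4,5,7}: Y {2,5,6}->{2,5}; W {3,4,5,7}->{4,5,7}
So after constraint 2: D(W) = {4,5,7}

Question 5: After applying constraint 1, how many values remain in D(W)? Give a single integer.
Constraint 1 (Y < W) on D(Y)={2,5,6} D(W)={1,2,3,4,5,7}: W {1,2,3,4,5,7}->{3,4,5,7}
So after constraint 1: D(W)={3,4,5,7}, size = 4

Answer: 4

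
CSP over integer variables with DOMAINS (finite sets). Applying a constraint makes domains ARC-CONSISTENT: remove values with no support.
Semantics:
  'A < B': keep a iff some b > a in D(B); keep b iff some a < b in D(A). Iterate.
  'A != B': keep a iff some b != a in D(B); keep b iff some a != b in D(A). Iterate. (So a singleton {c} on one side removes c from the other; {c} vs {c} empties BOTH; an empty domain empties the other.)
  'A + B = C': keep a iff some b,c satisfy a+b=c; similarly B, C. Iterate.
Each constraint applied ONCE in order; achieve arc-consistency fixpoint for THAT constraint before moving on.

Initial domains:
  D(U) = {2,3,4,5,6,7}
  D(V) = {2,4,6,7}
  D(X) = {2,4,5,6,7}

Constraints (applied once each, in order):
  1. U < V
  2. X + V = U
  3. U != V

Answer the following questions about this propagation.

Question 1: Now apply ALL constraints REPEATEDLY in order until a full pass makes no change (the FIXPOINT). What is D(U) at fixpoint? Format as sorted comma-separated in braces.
pass 0 (initial): D(U)={2,3,4,5,6,7}
pass 1: U {2,3,4,5,6,7}->{6}; V {2,4,6,7}->{4}; X {2,4,5,6,7}->{2}
pass 2: U {6}->{}; V {4}->{}; X {2}->{}
pass 3: no change
Fixpoint after 3 passes: D(U) = {}

Answer: {}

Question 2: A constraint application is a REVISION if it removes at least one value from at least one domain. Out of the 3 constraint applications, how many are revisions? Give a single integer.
Constraint 1 (U < V) on D(U)={2,3,4,5,6,7} D(V)={2,4,6,7}: U {2,3,4,5,6,7}->{2,3,4,5,6}; V {2,4,6,7}->{4,6,7} => REVISION
Constraint 2 (X + V = U) on D(X)={2,4,5,6,7} D(V)={4,6,7} D(U)={2,3,4,5,6}: X {2,4,5,6,7}->{2}; V {4,6,7}->{4}; U {2,3,4,5,6}->{6} => REVISION
Constraint 3 (U != V) on D(U)={6} D(V)={4}: no change => not a revision
Total revisions = 2

Answer: 2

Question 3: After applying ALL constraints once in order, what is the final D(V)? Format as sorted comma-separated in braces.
Constraint 1 (U < V) on D(U)={2,3,4,5,6,7} D(V)={2,4,6,7}: U {2,3,4,5,6,7}->{2,3,4,5,6}; V {2,4,6,7}->{4,6,7}
Constraint 2 (X + V = U) on D(X)={2,4,5,6,7} D(V)={4,6,7} D(U)={2,3,4,5,6}: X {2,4,5,6,7}->{2}; V {4,6,7}->{4}; U {2,3,4,5,6}->{6}
Constraint 3 (U != V) on D(U)={6} D(V)={4}: no change
So after all 3 constraints: D(V) = {4}

Answer: {4}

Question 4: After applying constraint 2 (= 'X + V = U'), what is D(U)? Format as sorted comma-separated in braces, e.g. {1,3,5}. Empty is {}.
Answer: {6}

Derivation:
Constraint 1 (U < V) on D(U)={2,3,4,5,6,7} D(V)={2,4,6,7}: U {2,3,4,5,6,7}->{2,3,4,5,6}; V {2,4,6,7}->{4,6,7}
Constraint 2 (X + V = U) on D(X)={2,4,5,6,7} D(V)={4,6,7} D(U)={2,3,4,5,6}: X {2,4,5,6,7}->{2}; V {4,6,7}->{4}; U {2,3,4,5,6}->{6}
So after constraint 2: D(U) = {6}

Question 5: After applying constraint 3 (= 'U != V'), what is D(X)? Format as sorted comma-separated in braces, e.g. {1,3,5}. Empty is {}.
Answer: {2}

Derivation:
Constraint 1 (U < V) on D(U)={2,3,4,5,6,7} D(V)={2,4,6,7}: U {2,3,4,5,6,7}->{2,3,4,5,6}; V {2,4,6,7}->{4,6,7}
Constraint 2 (X + V = U) on D(X)={2,4,5,6,7} D(V)={4,6,7} D(U)={2,3,4,5,6}: X {2,4,5,6,7}->{2}; V {4,6,7}->{4}; U {2,3,4,5,6}->{6}
Constraint 3 (U != V) on D(U)={6} D(V)={4}: no change
So after constraint 3: D(X) = {2}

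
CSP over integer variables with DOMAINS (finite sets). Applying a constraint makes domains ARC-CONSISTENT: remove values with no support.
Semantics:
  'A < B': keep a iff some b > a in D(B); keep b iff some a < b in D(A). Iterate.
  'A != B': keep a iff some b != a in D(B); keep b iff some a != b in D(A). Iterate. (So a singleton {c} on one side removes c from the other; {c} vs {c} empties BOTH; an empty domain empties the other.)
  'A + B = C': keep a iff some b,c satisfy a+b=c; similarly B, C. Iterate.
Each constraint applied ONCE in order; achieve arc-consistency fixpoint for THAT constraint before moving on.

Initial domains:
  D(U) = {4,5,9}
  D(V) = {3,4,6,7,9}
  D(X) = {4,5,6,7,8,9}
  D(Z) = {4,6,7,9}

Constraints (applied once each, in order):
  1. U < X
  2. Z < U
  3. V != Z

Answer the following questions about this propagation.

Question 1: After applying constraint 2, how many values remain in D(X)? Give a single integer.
Constraint 1 (U < X) on D(U)={4,5,9} D(X)={4,5,6,7,8,9}: U {4,5,9}->{4,5}; X {4,5,6,7,8,9}->{5,6,7,8,9}
Constraint 2 (Z < U) on D(Z)={4,6,7,9} D(U)={4,5}: Z {4,6,7,9}->{4}; U {4,5}->{5}
So after constraint 2: D(X)={5,6,7,8,9}, size = 5

Answer: 5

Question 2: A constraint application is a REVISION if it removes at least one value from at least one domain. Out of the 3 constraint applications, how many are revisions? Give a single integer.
Answer: 3

Derivation:
Constraint 1 (U < X) on D(U)={4,5,9} D(X)={4,5,6,7,8,9}: U {4,5,9}->{4,5}; X {4,5,6,7,8,9}->{5,6,7,8,9} => REVISION
Constraint 2 (Z < U) on D(Z)={4,6,7,9} D(U)={4,5}: Z {4,6,7,9}->{4}; U {4,5}->{5} => REVISION
Constraint 3 (V != Z) on D(V)={3,4,6,7,9} D(Z)={4}: V {3,4,6,7,9}->{3,6,7,9} => REVISION
Total revisions = 3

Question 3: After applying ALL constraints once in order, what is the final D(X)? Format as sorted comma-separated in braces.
Constraint 1 (U < X) on D(U)={4,5,9} D(X)={4,5,6,7,8,9}: U {4,5,9}->{4,5}; X {4,5,6,7,8,9}->{5,6,7,8,9}
Constraint 2 (Z < U) on D(Z)={4,6,7,9} D(U)={4,5}: Z {4,6,7,9}->{4}; U {4,5}->{5}
Constraint 3 (V != Z) on D(V)={3,4,6,7,9} D(Z)={4}: V {3,4,6,7,9}->{3,6,7,9}
So after all 3 constraints: D(X) = {5,6,7,8,9}

Answer: {5,6,7,8,9}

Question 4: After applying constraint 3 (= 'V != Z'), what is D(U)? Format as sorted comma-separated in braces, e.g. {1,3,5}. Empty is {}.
Constraint 1 (U < X) on D(U)={4,5,9} D(X)={4,5,6,7,8,9}: U {4,5,9}->{4,5}; X {4,5,6,7,8,9}->{5,6,7,8,9}
Constraint 2 (Z < U) on D(Z)={4,6,7,9} D(U)={4,5}: Z {4,6,7,9}->{4}; U {4,5}->{5}
Constraint 3 (V != Z) on D(V)={3,4,6,7,9} D(Z)={4}: V {3,4,6,7,9}->{3,6,7,9}
So after constraint 3: D(U) = {5}

Answer: {5}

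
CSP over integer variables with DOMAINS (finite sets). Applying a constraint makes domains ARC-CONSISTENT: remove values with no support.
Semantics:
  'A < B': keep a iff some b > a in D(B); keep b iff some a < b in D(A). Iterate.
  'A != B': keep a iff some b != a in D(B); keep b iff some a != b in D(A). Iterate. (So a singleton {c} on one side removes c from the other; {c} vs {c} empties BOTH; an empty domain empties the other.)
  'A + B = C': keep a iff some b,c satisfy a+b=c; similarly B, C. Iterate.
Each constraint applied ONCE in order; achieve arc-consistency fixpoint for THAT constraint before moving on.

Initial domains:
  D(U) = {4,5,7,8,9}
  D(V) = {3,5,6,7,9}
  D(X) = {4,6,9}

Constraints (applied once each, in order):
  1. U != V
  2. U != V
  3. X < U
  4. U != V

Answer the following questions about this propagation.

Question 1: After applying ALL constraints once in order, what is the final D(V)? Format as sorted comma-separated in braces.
Answer: {3,5,6,7,9}

Derivation:
Constraint 1 (U != V) on D(U)={4,5,7,8,9} D(V)={3,5,6,7,9}: no change
Constraint 2 (U != V) on D(U)={4,5,7,8,9} D(V)={3,5,6,7,9}: no change
Constraint 3 (X < U) on D(X)={4,6,9} D(U)={4,5,7,8,9}: X {4,6,9}->{4,6}; U {4,5,7,8,9}->{5,7,8,9}
Constraint 4 (U != V) on D(U)={5,7,8,9} D(V)={3,5,6,7,9}: no change
So after all 4 constraints: D(V) = {3,5,6,7,9}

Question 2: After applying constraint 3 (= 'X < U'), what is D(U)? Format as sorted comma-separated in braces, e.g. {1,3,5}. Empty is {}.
Constraint 1 (U != V) on D(U)={4,5,7,8,9} D(V)={3,5,6,7,9}: no change
Constraint 2 (U != V) on D(U)={4,5,7,8,9} D(V)={3,5,6,7,9}: no change
Constraint 3 (X < U) on D(X)={4,6,9} D(U)={4,5,7,8,9}: X {4,6,9}->{4,6}; U {4,5,7,8,9}->{5,7,8,9}
So after constraint 3: D(U) = {5,7,8,9}

Answer: {5,7,8,9}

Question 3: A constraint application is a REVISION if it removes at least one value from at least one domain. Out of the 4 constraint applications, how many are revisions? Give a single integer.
Answer: 1

Derivation:
Constraint 1 (U != V) on D(U)={4,5,7,8,9} D(V)={3,5,6,7,9}: no change => not a revision
Constraint 2 (U != V) on D(U)={4,5,7,8,9} D(V)={3,5,6,7,9}: no change => not a revision
Constraint 3 (X < U) on D(X)={4,6,9} D(U)={4,5,7,8,9}: X {4,6,9}->{4,6}; U {4,5,7,8,9}->{5,7,8,9} => REVISION
Constraint 4 (U != V) on D(U)={5,7,8,9} D(V)={3,5,6,7,9}: no change => not a revision
Total revisions = 1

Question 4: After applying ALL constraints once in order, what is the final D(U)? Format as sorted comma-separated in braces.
Constraint 1 (U != V) on D(U)={4,5,7,8,9} D(V)={3,5,6,7,9}: no change
Constraint 2 (U != V) on D(U)={4,5,7,8,9} D(V)={3,5,6,7,9}: no change
Constraint 3 (X < U) on D(X)={4,6,9} D(U)={4,5,7,8,9}: X {4,6,9}->{4,6}; U {4,5,7,8,9}->{5,7,8,9}
Constraint 4 (U != V) on D(U)={5,7,8,9} D(V)={3,5,6,7,9}: no change
So after all 4 constraints: D(U) = {5,7,8,9}

Answer: {5,7,8,9}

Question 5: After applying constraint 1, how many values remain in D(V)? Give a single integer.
Constraint 1 (U != V) on D(U)={4,5,7,8,9} D(V)={3,5,6,7,9}: no change
So after constraint 1: D(V)={3,5,6,7,9}, size = 5

Answer: 5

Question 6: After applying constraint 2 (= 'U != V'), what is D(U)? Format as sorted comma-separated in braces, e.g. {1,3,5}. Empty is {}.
Constraint 1 (U != V) on D(U)={4,5,7,8,9} D(V)={3,5,6,7,9}: no change
Constraint 2 (U != V) on D(U)={4,5,7,8,9} D(V)={3,5,6,7,9}: no change
So after constraint 2: D(U) = {4,5,7,8,9}

Answer: {4,5,7,8,9}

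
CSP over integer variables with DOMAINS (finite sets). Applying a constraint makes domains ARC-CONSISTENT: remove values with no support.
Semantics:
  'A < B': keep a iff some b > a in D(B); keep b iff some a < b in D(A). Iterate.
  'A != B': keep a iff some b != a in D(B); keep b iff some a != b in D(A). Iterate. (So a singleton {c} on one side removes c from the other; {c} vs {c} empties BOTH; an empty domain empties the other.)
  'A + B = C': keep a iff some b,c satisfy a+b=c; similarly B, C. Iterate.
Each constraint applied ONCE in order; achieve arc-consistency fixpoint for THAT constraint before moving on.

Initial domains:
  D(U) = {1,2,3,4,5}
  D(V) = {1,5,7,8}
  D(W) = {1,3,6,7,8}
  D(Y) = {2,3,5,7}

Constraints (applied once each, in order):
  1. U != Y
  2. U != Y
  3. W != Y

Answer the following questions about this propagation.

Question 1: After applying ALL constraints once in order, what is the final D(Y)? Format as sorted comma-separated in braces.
Answer: {2,3,5,7}

Derivation:
Constraint 1 (U != Y) on D(U)={1,2,3,4,5} D(Y)={2,3,5,7}: no change
Constraint 2 (U != Y) on D(U)={1,2,3,4,5} D(Y)={2,3,5,7}: no change
Constraint 3 (W != Y) on D(W)={1,3,6,7,8} D(Y)={2,3,5,7}: no change
So after all 3 constraints: D(Y) = {2,3,5,7}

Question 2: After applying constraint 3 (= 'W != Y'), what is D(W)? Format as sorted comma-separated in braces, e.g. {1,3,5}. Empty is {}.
Answer: {1,3,6,7,8}

Derivation:
Constraint 1 (U != Y) on D(U)={1,2,3,4,5} D(Y)={2,3,5,7}: no change
Constraint 2 (U != Y) on D(U)={1,2,3,4,5} D(Y)={2,3,5,7}: no change
Constraint 3 (W != Y) on D(W)={1,3,6,7,8} D(Y)={2,3,5,7}: no change
So after constraint 3: D(W) = {1,3,6,7,8}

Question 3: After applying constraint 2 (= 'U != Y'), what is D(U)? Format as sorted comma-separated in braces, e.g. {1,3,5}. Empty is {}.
Answer: {1,2,3,4,5}

Derivation:
Constraint 1 (U != Y) on D(U)={1,2,3,4,5} D(Y)={2,3,5,7}: no change
Constraint 2 (U != Y) on D(U)={1,2,3,4,5} D(Y)={2,3,5,7}: no change
So after constraint 2: D(U) = {1,2,3,4,5}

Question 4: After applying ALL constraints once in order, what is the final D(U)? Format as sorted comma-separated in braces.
Answer: {1,2,3,4,5}

Derivation:
Constraint 1 (U != Y) on D(U)={1,2,3,4,5} D(Y)={2,3,5,7}: no change
Constraint 2 (U != Y) on D(U)={1,2,3,4,5} D(Y)={2,3,5,7}: no change
Constraint 3 (W != Y) on D(W)={1,3,6,7,8} D(Y)={2,3,5,7}: no change
So after all 3 constraints: D(U) = {1,2,3,4,5}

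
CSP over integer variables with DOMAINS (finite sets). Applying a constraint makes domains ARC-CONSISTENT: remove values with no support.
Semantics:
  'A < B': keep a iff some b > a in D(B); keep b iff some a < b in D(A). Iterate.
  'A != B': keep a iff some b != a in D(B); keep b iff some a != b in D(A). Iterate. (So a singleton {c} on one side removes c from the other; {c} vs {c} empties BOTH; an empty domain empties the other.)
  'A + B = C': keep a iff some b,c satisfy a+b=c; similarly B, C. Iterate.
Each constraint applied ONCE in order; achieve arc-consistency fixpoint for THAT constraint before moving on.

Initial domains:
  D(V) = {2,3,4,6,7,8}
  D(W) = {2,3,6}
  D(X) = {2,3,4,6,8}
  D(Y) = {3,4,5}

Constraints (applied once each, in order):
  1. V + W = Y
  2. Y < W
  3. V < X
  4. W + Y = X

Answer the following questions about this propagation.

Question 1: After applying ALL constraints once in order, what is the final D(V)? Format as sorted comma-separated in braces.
Answer: {2,3}

Derivation:
Constraint 1 (V + W = Y) on D(V)={2,3,4,6,7,8} D(W)={2,3,6} D(Y)={3,4,5}: V {2,3,4,6,7,8}->{2,3}; W {2,3,6}->{2,3}; Y {3,4,5}->{4,5}
Constraint 2 (Y < W) on D(Y)={4,5} D(W)={2,3}: Y {4,5}->{}; W {2,3}->{}
Constraint 3 (V < X) on D(V)={2,3} D(X)={2,3,4,6,8}: X {2,3,4,6,8}->{3,4,6,8}
Constraint 4 (W + Y = X) on D(W)={} D(Y)={} D(X)={3,4,6,8}: X {3,4,6,8}->{}
So after all 4 constraints: D(V) = {2,3}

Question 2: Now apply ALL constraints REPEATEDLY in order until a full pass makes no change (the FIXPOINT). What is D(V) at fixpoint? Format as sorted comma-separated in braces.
Answer: {}

Derivation:
pass 0 (initial): D(V)={2,3,4,6,7,8}
pass 1: V {2,3,4,6,7,8}->{2,3}; W {2,3,6}->{}; X {2,3,4,6,8}->{}; Y {3,4,5}->{}
pass 2: V {2,3}->{}
pass 3: no change
Fixpoint after 3 passes: D(V) = {}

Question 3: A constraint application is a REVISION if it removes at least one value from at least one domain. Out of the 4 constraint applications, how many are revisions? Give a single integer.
Constraint 1 (V + W = Y) on D(V)={2,3,4,6,7,8} D(W)={2,3,6} D(Y)={3,4,5}: V {2,3,4,6,7,8}->{2,3}; W {2,3,6}->{2,3}; Y {3,4,5}->{4,5} => REVISION
Constraint 2 (Y < W) on D(Y)={4,5} D(W)={2,3}: Y {4,5}->{}; W {2,3}->{} => REVISION
Constraint 3 (V < X) on D(V)={2,3} D(X)={2,3,4,6,8}: X {2,3,4,6,8}->{3,4,6,8} => REVISION
Constraint 4 (W + Y = X) on D(W)={} D(Y)={} D(X)={3,4,6,8}: X {3,4,6,8}->{} => REVISION
Total revisions = 4

Answer: 4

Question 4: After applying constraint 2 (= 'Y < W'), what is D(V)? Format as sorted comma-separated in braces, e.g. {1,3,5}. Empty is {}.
Constraint 1 (V + W = Y) on D(V)={2,3,4,6,7,8} D(W)={2,3,6} D(Y)={3,4,5}: V {2,3,4,6,7,8}->{2,3}; W {2,3,6}->{2,3}; Y {3,4,5}->{4,5}
Constraint 2 (Y < W) on D(Y)={4,5} D(W)={2,3}: Y {4,5}->{}; W {2,3}->{}
So after constraint 2: D(V) = {2,3}

Answer: {2,3}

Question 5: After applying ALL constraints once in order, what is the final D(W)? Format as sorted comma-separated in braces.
Constraint 1 (V + W = Y) on D(V)={2,3,4,6,7,8} D(W)={2,3,6} D(Y)={3,4,5}: V {2,3,4,6,7,8}->{2,3}; W {2,3,6}->{2,3}; Y {3,4,5}->{4,5}
Constraint 2 (Y < W) on D(Y)={4,5} D(W)={2,3}: Y {4,5}->{}; W {2,3}->{}
Constraint 3 (V < X) on D(V)={2,3} D(X)={2,3,4,6,8}: X {2,3,4,6,8}->{3,4,6,8}
Constraint 4 (W + Y = X) on D(W)={} D(Y)={} D(X)={3,4,6,8}: X {3,4,6,8}->{}
So after all 4 constraints: D(W) = {}

Answer: {}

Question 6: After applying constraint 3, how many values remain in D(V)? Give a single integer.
Answer: 2

Derivation:
Constraint 1 (V + W = Y) on D(V)={2,3,4,6,7,8} D(W)={2,3,6} D(Y)={3,4,5}: V {2,3,4,6,7,8}->{2,3}; W {2,3,6}->{2,3}; Y {3,4,5}->{4,5}
Constraint 2 (Y < W) on D(Y)={4,5} D(W)={2,3}: Y {4,5}->{}; W {2,3}->{}
Constraint 3 (V < X) on D(V)={2,3} D(X)={2,3,4,6,8}: X {2,3,4,6,8}->{3,4,6,8}
So after constraint 3: D(V)={2,3}, size = 2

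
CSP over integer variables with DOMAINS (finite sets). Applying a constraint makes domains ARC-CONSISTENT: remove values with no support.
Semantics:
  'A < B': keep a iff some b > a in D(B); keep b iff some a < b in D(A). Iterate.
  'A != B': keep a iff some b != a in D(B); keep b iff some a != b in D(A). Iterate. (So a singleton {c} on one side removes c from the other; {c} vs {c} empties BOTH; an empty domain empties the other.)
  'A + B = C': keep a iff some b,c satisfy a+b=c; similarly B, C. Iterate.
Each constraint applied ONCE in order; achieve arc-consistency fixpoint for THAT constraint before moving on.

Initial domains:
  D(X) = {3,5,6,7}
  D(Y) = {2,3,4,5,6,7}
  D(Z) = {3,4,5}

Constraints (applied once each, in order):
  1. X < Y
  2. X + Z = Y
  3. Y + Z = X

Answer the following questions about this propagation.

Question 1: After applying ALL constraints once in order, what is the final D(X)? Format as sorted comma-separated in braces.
Answer: {}

Derivation:
Constraint 1 (X < Y) on D(X)={3,5,6,7} D(Y)={2,3,4,5,6,7}: X {3,5,6,7}->{3,5,6}; Y {2,3,4,5,6,7}->{4,5,6,7}
Constraint 2 (X + Z = Y) on D(X)={3,5,6} D(Z)={3,4,5} D(Y)={4,5,6,7}: X {3,5,6}->{3}; Z {3,4,5}->{3,4}; Y {4,5,6,7}->{6,7}
Constraint 3 (Y + Z = X) on D(Y)={6,7} D(Z)={3,4} D(X)={3}: Y {6,7}->{}; Z {3,4}->{}; X {3}->{}
So after all 3 constraints: D(X) = {}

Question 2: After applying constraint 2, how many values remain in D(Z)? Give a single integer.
Constraint 1 (X < Y) on D(X)={3,5,6,7} D(Y)={2,3,4,5,6,7}: X {3,5,6,7}->{3,5,6}; Y {2,3,4,5,6,7}->{4,5,6,7}
Constraint 2 (X + Z = Y) on D(X)={3,5,6} D(Z)={3,4,5} D(Y)={4,5,6,7}: X {3,5,6}->{3}; Z {3,4,5}->{3,4}; Y {4,5,6,7}->{6,7}
So after constraint 2: D(Z)={3,4}, size = 2

Answer: 2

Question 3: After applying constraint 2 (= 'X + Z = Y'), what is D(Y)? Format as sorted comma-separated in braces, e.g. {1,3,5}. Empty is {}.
Constraint 1 (X < Y) on D(X)={3,5,6,7} D(Y)={2,3,4,5,6,7}: X {3,5,6,7}->{3,5,6}; Y {2,3,4,5,6,7}->{4,5,6,7}
Constraint 2 (X + Z = Y) on D(X)={3,5,6} D(Z)={3,4,5} D(Y)={4,5,6,7}: X {3,5,6}->{3}; Z {3,4,5}->{3,4}; Y {4,5,6,7}->{6,7}
So after constraint 2: D(Y) = {6,7}

Answer: {6,7}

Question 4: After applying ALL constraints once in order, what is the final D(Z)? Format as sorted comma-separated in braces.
Constraint 1 (X < Y) on D(X)={3,5,6,7} D(Y)={2,3,4,5,6,7}: X {3,5,6,7}->{3,5,6}; Y {2,3,4,5,6,7}->{4,5,6,7}
Constraint 2 (X + Z = Y) on D(X)={3,5,6} D(Z)={3,4,5} D(Y)={4,5,6,7}: X {3,5,6}->{3}; Z {3,4,5}->{3,4}; Y {4,5,6,7}->{6,7}
Constraint 3 (Y + Z = X) on D(Y)={6,7} D(Z)={3,4} D(X)={3}: Y {6,7}->{}; Z {3,4}->{}; X {3}->{}
So after all 3 constraints: D(Z) = {}

Answer: {}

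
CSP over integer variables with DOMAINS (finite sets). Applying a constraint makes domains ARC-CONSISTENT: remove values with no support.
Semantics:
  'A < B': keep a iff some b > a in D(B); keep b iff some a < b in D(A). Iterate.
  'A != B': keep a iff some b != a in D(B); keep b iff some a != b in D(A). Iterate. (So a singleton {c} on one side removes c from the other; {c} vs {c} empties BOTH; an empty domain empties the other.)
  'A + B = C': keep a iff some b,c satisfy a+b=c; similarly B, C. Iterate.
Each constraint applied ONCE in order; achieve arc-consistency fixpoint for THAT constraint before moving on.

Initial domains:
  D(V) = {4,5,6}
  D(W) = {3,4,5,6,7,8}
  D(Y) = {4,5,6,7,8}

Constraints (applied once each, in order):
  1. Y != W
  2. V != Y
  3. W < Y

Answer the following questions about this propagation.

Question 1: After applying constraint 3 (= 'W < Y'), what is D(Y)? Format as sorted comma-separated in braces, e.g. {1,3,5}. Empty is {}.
Constraint 1 (Y != W) on D(Y)={4,5,6,7,8} D(W)={3,4,5,6,7,8}: no change
Constraint 2 (V != Y) on D(V)={4,5,6} D(Y)={4,5,6,7,8}: no change
Constraint 3 (W < Y) on D(W)={3,4,5,6,7,8} D(Y)={4,5,6,7,8}: W {3,4,5,6,7,8}->{3,4,5,6,7}
So after constraint 3: D(Y) = {4,5,6,7,8}

Answer: {4,5,6,7,8}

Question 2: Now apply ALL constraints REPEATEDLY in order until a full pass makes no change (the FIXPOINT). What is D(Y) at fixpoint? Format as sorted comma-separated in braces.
Answer: {4,5,6,7,8}

Derivation:
pass 0 (initial): D(Y)={4,5,6,7,8}
pass 1: W {3,4,5,6,7,8}->{3,4,5,6,7}
pass 2: no change
Fixpoint after 2 passes: D(Y) = {4,5,6,7,8}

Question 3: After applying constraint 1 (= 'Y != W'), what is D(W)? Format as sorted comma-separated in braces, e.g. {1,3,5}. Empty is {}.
Answer: {3,4,5,6,7,8}

Derivation:
Constraint 1 (Y != W) on D(Y)={4,5,6,7,8} D(W)={3,4,5,6,7,8}: no change
So after constraint 1: D(W) = {3,4,5,6,7,8}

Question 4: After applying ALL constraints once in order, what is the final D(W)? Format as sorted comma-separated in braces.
Constraint 1 (Y != W) on D(Y)={4,5,6,7,8} D(W)={3,4,5,6,7,8}: no change
Constraint 2 (V != Y) on D(V)={4,5,6} D(Y)={4,5,6,7,8}: no change
Constraint 3 (W < Y) on D(W)={3,4,5,6,7,8} D(Y)={4,5,6,7,8}: W {3,4,5,6,7,8}->{3,4,5,6,7}
So after all 3 constraints: D(W) = {3,4,5,6,7}

Answer: {3,4,5,6,7}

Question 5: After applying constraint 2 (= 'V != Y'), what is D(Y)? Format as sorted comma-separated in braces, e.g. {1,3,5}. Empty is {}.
Constraint 1 (Y != W) on D(Y)={4,5,6,7,8} D(W)={3,4,5,6,7,8}: no change
Constraint 2 (V != Y) on D(V)={4,5,6} D(Y)={4,5,6,7,8}: no change
So after constraint 2: D(Y) = {4,5,6,7,8}

Answer: {4,5,6,7,8}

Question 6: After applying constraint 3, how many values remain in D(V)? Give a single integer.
Answer: 3

Derivation:
Constraint 1 (Y != W) on D(Y)={4,5,6,7,8} D(W)={3,4,5,6,7,8}: no change
Constraint 2 (V != Y) on D(V)={4,5,6} D(Y)={4,5,6,7,8}: no change
Constraint 3 (W < Y) on D(W)={3,4,5,6,7,8} D(Y)={4,5,6,7,8}: W {3,4,5,6,7,8}->{3,4,5,6,7}
So after constraint 3: D(V)={4,5,6}, size = 3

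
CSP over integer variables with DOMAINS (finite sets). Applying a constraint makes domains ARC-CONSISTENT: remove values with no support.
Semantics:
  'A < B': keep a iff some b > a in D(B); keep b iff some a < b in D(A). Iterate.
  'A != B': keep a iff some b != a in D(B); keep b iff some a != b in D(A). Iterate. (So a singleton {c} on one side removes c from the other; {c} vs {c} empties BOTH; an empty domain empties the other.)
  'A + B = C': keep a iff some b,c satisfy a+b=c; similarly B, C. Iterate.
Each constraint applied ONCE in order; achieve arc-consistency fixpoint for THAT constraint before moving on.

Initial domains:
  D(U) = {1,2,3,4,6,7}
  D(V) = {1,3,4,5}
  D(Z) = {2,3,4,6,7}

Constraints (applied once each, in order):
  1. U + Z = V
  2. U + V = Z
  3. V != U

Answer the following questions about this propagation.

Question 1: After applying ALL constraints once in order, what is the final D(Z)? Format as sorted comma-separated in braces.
Answer: {4}

Derivation:
Constraint 1 (U + Z = V) on D(U)={1,2,3,4,6,7} D(Z)={2,3,4,6,7} D(V)={1,3,4,5}: U {1,2,3,4,6,7}->{1,2,3}; Z {2,3,4,6,7}->{2,3,4}; V {1,3,4,5}->{3,4,5}
Constraint 2 (U + V = Z) on D(U)={1,2,3} D(V)={3,4,5} D(Z)={2,3,4}: U {1,2,3}->{1}; V {3,4,5}->{3}; Z {2,3,4}->{4}
Constraint 3 (V != U) on D(V)={3} D(U)={1}: no change
So after all 3 constraints: D(Z) = {4}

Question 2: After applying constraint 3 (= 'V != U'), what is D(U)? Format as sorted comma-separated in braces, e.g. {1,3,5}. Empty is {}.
Constraint 1 (U + Z = V) on D(U)={1,2,3,4,6,7} D(Z)={2,3,4,6,7} D(V)={1,3,4,5}: U {1,2,3,4,6,7}->{1,2,3}; Z {2,3,4,6,7}->{2,3,4}; V {1,3,4,5}->{3,4,5}
Constraint 2 (U + V = Z) on D(U)={1,2,3} D(V)={3,4,5} D(Z)={2,3,4}: U {1,2,3}->{1}; V {3,4,5}->{3}; Z {2,3,4}->{4}
Constraint 3 (V != U) on D(V)={3} D(U)={1}: no change
So after constraint 3: D(U) = {1}

Answer: {1}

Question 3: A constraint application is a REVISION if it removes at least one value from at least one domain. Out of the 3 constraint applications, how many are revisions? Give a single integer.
Constraint 1 (U + Z = V) on D(U)={1,2,3,4,6,7} D(Z)={2,3,4,6,7} D(V)={1,3,4,5}: U {1,2,3,4,6,7}->{1,2,3}; Z {2,3,4,6,7}->{2,3,4}; V {1,3,4,5}->{3,4,5} => REVISION
Constraint 2 (U + V = Z) on D(U)={1,2,3} D(V)={3,4,5} D(Z)={2,3,4}: U {1,2,3}->{1}; V {3,4,5}->{3}; Z {2,3,4}->{4} => REVISION
Constraint 3 (V != U) on D(V)={3} D(U)={1}: no change => not a revision
Total revisions = 2

Answer: 2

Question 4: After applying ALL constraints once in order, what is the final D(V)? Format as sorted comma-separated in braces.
Constraint 1 (U + Z = V) on D(U)={1,2,3,4,6,7} D(Z)={2,3,4,6,7} D(V)={1,3,4,5}: U {1,2,3,4,6,7}->{1,2,3}; Z {2,3,4,6,7}->{2,3,4}; V {1,3,4,5}->{3,4,5}
Constraint 2 (U + V = Z) on D(U)={1,2,3} D(V)={3,4,5} D(Z)={2,3,4}: U {1,2,3}->{1}; V {3,4,5}->{3}; Z {2,3,4}->{4}
Constraint 3 (V != U) on D(V)={3} D(U)={1}: no change
So after all 3 constraints: D(V) = {3}

Answer: {3}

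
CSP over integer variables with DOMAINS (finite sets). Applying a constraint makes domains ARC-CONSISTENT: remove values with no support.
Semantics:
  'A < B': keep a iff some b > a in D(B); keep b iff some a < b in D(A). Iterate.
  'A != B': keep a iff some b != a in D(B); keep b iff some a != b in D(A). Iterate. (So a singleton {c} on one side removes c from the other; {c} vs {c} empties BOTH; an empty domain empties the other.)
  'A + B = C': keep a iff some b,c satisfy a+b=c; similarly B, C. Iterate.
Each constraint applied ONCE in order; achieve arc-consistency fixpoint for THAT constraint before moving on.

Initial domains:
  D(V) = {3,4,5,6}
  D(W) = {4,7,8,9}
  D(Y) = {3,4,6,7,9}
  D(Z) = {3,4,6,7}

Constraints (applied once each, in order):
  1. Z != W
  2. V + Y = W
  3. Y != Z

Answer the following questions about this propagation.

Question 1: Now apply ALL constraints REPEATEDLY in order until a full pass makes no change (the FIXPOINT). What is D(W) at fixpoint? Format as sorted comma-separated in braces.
Answer: {7,8,9}

Derivation:
pass 0 (initial): D(W)={4,7,8,9}
pass 1: W {4,7,8,9}->{7,8,9}; Y {3,4,6,7,9}->{3,4,6}
pass 2: no change
Fixpoint after 2 passes: D(W) = {7,8,9}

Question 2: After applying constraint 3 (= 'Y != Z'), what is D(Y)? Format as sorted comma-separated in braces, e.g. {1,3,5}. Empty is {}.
Answer: {3,4,6}

Derivation:
Constraint 1 (Z != W) on D(Z)={3,4,6,7} D(W)={4,7,8,9}: no change
Constraint 2 (V + Y = W) on D(V)={3,4,5,6} D(Y)={3,4,6,7,9} D(W)={4,7,8,9}: Y {3,4,6,7,9}->{3,4,6}; W {4,7,8,9}->{7,8,9}
Constraint 3 (Y != Z) on D(Y)={3,4,6} D(Z)={3,4,6,7}: no change
So after constraint 3: D(Y) = {3,4,6}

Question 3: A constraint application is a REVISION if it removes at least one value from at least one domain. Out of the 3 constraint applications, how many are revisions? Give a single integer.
Constraint 1 (Z != W) on D(Z)={3,4,6,7} D(W)={4,7,8,9}: no change => not a revision
Constraint 2 (V + Y = W) on D(V)={3,4,5,6} D(Y)={3,4,6,7,9} D(W)={4,7,8,9}: Y {3,4,6,7,9}->{3,4,6}; W {4,7,8,9}->{7,8,9} => REVISION
Constraint 3 (Y != Z) on D(Y)={3,4,6} D(Z)={3,4,6,7}: no change => not a revision
Total revisions = 1

Answer: 1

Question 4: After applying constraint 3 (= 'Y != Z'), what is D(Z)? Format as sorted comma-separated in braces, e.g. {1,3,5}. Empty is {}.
Constraint 1 (Z != W) on D(Z)={3,4,6,7} D(W)={4,7,8,9}: no change
Constraint 2 (V + Y = W) on D(V)={3,4,5,6} D(Y)={3,4,6,7,9} D(W)={4,7,8,9}: Y {3,4,6,7,9}->{3,4,6}; W {4,7,8,9}->{7,8,9}
Constraint 3 (Y != Z) on D(Y)={3,4,6} D(Z)={3,4,6,7}: no change
So after constraint 3: D(Z) = {3,4,6,7}

Answer: {3,4,6,7}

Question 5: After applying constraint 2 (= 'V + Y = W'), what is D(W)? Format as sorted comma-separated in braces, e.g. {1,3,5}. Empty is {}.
Constraint 1 (Z != W) on D(Z)={3,4,6,7} D(W)={4,7,8,9}: no change
Constraint 2 (V + Y = W) on D(V)={3,4,5,6} D(Y)={3,4,6,7,9} D(W)={4,7,8,9}: Y {3,4,6,7,9}->{3,4,6}; W {4,7,8,9}->{7,8,9}
So after constraint 2: D(W) = {7,8,9}

Answer: {7,8,9}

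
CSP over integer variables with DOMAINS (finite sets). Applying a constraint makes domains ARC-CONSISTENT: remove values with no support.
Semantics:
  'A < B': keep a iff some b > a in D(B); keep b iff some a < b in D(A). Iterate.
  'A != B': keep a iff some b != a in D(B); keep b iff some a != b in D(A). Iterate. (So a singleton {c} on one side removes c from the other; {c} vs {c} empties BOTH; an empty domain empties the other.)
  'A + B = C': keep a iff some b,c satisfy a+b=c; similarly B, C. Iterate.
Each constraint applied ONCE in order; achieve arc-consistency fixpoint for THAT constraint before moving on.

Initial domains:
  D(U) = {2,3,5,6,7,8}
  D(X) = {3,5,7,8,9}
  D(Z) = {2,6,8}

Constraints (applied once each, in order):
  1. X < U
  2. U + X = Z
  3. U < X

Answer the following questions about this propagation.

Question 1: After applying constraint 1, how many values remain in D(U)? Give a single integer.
Constraint 1 (X < U) on D(X)={3,5,7,8,9} D(U)={2,3,5,6,7,8}: X {3,5,7,8,9}->{3,5,7}; U {2,3,5,6,7,8}->{5,6,7,8}
So after constraint 1: D(U)={5,6,7,8}, size = 4

Answer: 4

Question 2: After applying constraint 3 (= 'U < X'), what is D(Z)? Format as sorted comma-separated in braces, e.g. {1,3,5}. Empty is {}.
Answer: {8}

Derivation:
Constraint 1 (X < U) on D(X)={3,5,7,8,9} D(U)={2,3,5,6,7,8}: X {3,5,7,8,9}->{3,5,7}; U {2,3,5,6,7,8}->{5,6,7,8}
Constraint 2 (U + X = Z) on D(U)={5,6,7,8} D(X)={3,5,7} D(Z)={2,6,8}: U {5,6,7,8}->{5}; X {3,5,7}->{3}; Z {2,6,8}->{8}
Constraint 3 (U < X) on D(U)={5} D(X)={3}: U {5}->{}; X {3}->{}
So after constraint 3: D(Z) = {8}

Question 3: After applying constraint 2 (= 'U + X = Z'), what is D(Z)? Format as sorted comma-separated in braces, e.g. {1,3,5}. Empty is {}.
Constraint 1 (X < U) on D(X)={3,5,7,8,9} D(U)={2,3,5,6,7,8}: X {3,5,7,8,9}->{3,5,7}; U {2,3,5,6,7,8}->{5,6,7,8}
Constraint 2 (U + X = Z) on D(U)={5,6,7,8} D(X)={3,5,7} D(Z)={2,6,8}: U {5,6,7,8}->{5}; X {3,5,7}->{3}; Z {2,6,8}->{8}
So after constraint 2: D(Z) = {8}

Answer: {8}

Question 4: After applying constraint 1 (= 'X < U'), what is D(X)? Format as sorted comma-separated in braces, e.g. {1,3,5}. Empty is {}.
Answer: {3,5,7}

Derivation:
Constraint 1 (X < U) on D(X)={3,5,7,8,9} D(U)={2,3,5,6,7,8}: X {3,5,7,8,9}->{3,5,7}; U {2,3,5,6,7,8}->{5,6,7,8}
So after constraint 1: D(X) = {3,5,7}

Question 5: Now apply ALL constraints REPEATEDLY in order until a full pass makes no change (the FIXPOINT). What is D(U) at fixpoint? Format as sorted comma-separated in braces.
Answer: {}

Derivation:
pass 0 (initial): D(U)={2,3,5,6,7,8}
pass 1: U {2,3,5,6,7,8}->{}; X {3,5,7,8,9}->{}; Z {2,6,8}->{8}
pass 2: Z {8}->{}
pass 3: no change
Fixpoint after 3 passes: D(U) = {}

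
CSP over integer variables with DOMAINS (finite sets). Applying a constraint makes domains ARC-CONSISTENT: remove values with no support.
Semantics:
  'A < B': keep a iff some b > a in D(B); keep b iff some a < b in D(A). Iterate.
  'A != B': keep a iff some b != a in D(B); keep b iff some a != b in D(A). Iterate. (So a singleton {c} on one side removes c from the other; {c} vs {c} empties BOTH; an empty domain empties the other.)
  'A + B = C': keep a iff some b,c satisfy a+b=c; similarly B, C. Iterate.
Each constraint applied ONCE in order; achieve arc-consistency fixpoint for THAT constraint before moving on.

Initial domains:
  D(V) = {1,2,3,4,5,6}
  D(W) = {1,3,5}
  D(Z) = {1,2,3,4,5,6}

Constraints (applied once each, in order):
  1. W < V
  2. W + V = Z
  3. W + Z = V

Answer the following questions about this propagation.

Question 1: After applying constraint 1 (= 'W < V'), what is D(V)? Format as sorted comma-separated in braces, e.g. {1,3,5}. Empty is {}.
Constraint 1 (W < V) on D(W)={1,3,5} D(V)={1,2,3,4,5,6}: V {1,2,3,4,5,6}->{2,3,4,5,6}
So after constraint 1: D(V) = {2,3,4,5,6}

Answer: {2,3,4,5,6}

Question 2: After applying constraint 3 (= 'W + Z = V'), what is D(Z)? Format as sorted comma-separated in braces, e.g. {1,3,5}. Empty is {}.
Answer: {3,4}

Derivation:
Constraint 1 (W < V) on D(W)={1,3,5} D(V)={1,2,3,4,5,6}: V {1,2,3,4,5,6}->{2,3,4,5,6}
Constraint 2 (W + V = Z) on D(W)={1,3,5} D(V)={2,3,4,5,6} D(Z)={1,2,3,4,5,6}: W {1,3,5}->{1,3}; V {2,3,4,5,6}->{2,3,4,5}; Z {1,2,3,4,5,6}->{3,4,5,6}
Constraint 3 (W + Z = V) on D(W)={1,3} D(Z)={3,4,5,6} D(V)={2,3,4,5}: W {1,3}->{1}; Z {3,4,5,6}->{3,4}; V {2,3,4,5}->{4,5}
So after constraint 3: D(Z) = {3,4}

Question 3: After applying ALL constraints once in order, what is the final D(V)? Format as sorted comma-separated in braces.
Answer: {4,5}

Derivation:
Constraint 1 (W < V) on D(W)={1,3,5} D(V)={1,2,3,4,5,6}: V {1,2,3,4,5,6}->{2,3,4,5,6}
Constraint 2 (W + V = Z) on D(W)={1,3,5} D(V)={2,3,4,5,6} D(Z)={1,2,3,4,5,6}: W {1,3,5}->{1,3}; V {2,3,4,5,6}->{2,3,4,5}; Z {1,2,3,4,5,6}->{3,4,5,6}
Constraint 3 (W + Z = V) on D(W)={1,3} D(Z)={3,4,5,6} D(V)={2,3,4,5}: W {1,3}->{1}; Z {3,4,5,6}->{3,4}; V {2,3,4,5}->{4,5}
So after all 3 constraints: D(V) = {4,5}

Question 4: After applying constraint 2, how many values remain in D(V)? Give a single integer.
Constraint 1 (W < V) on D(W)={1,3,5} D(V)={1,2,3,4,5,6}: V {1,2,3,4,5,6}->{2,3,4,5,6}
Constraint 2 (W + V = Z) on D(W)={1,3,5} D(V)={2,3,4,5,6} D(Z)={1,2,3,4,5,6}: W {1,3,5}->{1,3}; V {2,3,4,5,6}->{2,3,4,5}; Z {1,2,3,4,5,6}->{3,4,5,6}
So after constraint 2: D(V)={2,3,4,5}, size = 4

Answer: 4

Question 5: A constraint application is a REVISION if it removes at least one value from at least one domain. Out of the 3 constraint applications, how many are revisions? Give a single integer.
Answer: 3

Derivation:
Constraint 1 (W < V) on D(W)={1,3,5} D(V)={1,2,3,4,5,6}: V {1,2,3,4,5,6}->{2,3,4,5,6} => REVISION
Constraint 2 (W + V = Z) on D(W)={1,3,5} D(V)={2,3,4,5,6} D(Z)={1,2,3,4,5,6}: W {1,3,5}->{1,3}; V {2,3,4,5,6}->{2,3,4,5}; Z {1,2,3,4,5,6}->{3,4,5,6} => REVISION
Constraint 3 (W + Z = V) on D(W)={1,3} D(Z)={3,4,5,6} D(V)={2,3,4,5}: W {1,3}->{1}; Z {3,4,5,6}->{3,4}; V {2,3,4,5}->{4,5} => REVISION
Total revisions = 3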